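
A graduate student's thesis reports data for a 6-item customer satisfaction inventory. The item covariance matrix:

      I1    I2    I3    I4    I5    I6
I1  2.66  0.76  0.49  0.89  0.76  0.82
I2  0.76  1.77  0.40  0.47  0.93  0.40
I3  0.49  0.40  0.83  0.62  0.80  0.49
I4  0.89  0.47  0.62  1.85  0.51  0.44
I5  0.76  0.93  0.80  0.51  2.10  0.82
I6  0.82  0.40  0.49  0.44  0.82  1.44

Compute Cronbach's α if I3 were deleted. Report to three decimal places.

α = 0.726

Remaining items: I1, I2, I4, I5, I6 (k = 5).
sum of item variances = 2.66 + 1.77 + 1.85 + 2.10 + 1.44 = 9.82
Var(T) = 9.82 + 2 × 6.80 = 23.42
α (item deleted) = (5/4)·(1 − 9.82/23.42) = 0.726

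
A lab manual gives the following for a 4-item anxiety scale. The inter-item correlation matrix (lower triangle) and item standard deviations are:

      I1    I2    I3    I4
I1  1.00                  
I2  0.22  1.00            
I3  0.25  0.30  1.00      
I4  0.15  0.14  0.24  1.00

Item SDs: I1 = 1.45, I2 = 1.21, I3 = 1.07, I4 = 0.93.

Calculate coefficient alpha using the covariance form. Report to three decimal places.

Σσ²ᵢ = 1.45² + 1.21² + 1.07² + 0.93² = 5.5764
Covariances σ_ij = r_ij · s_i · s_j:
  σ(I1,I2) = 0.22 × 1.45 × 1.21 = 0.3860
  σ(I1,I3) = 0.25 × 1.45 × 1.07 = 0.3879
  σ(I1,I4) = 0.15 × 1.45 × 0.93 = 0.2023
  σ(I2,I3) = 0.30 × 1.21 × 1.07 = 0.3884
  σ(I2,I4) = 0.14 × 1.21 × 0.93 = 0.1575
  σ(I3,I4) = 0.24 × 1.07 × 0.93 = 0.2388
σ²_T = Σσ²ᵢ + 2·Σσ_ij = 5.5764 + 2 × 1.7609 = 9.0982
α = (4/3)·(1 − 5.5764/9.0982) = 0.516

α = 0.516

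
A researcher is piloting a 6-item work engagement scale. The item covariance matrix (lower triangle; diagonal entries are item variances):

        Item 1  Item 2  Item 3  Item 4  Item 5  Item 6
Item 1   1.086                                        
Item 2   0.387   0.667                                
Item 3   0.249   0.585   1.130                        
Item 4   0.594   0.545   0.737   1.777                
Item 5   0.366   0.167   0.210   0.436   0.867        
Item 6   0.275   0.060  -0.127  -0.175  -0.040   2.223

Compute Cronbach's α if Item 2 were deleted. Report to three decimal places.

Cronbach's α = 0.520

Remaining items: Item 1, Item 3, Item 4, Item 5, Item 6 (k = 5).
ΣVar(i) = 1.086 + 1.130 + 1.777 + 0.867 + 2.223 = 7.083
σ²_T = 7.083 + 2 × 2.525 = 12.133
α (item deleted) = (5/4)·(1 − 7.083/12.133) = 0.520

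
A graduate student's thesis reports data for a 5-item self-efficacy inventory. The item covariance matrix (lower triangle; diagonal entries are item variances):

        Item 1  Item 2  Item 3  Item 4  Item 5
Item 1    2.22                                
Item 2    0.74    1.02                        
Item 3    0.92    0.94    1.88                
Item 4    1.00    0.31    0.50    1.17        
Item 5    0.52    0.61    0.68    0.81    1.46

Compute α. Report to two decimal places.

Σσᵢ² = 2.22 + 1.02 + 1.88 + 1.17 + 1.46 = 7.75
Σ_{i<j} σ_ij = 7.03
σ²_total = 7.75 + 2 × 7.03 = 21.81
α = (k/(k−1))·(1 − Σσᵢ²/σ²_total) = (5/4)·(1 − 7.75/21.81) = 0.81

α = 0.81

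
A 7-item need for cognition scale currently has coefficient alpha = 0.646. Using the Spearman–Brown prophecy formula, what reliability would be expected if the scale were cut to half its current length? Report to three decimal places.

predicted reliability = 0.477

Length factor m = 1/2
α' = m·α / (1 − (1−m)·α)
   = 1/2 × 0.646 / (1 − (1 − 1/2) × 0.646)
   = 0.3230 / 0.6770 = 0.477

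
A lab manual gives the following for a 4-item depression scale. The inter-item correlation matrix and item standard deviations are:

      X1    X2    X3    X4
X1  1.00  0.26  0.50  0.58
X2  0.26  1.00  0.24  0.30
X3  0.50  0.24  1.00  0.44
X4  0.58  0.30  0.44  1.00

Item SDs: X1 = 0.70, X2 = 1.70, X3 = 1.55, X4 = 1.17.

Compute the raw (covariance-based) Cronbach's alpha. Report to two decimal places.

Σσ²ᵢ = 0.70² + 1.70² + 1.55² + 1.17² = 7.1514
Covariances σ_ij = r_ij · s_i · s_j:
  σ(X1,X2) = 0.26 × 0.70 × 1.70 = 0.3094
  σ(X1,X3) = 0.50 × 0.70 × 1.55 = 0.5425
  σ(X1,X4) = 0.58 × 0.70 × 1.17 = 0.4750
  σ(X2,X3) = 0.24 × 1.70 × 1.55 = 0.6324
  σ(X2,X4) = 0.30 × 1.70 × 1.17 = 0.5967
  σ(X3,X4) = 0.44 × 1.55 × 1.17 = 0.7979
σ²_T = Σσ²ᵢ + 2·Σσ_ij = 7.1514 + 2 × 3.3539 = 13.8592
α = (4/3)·(1 − 7.1514/13.8592) = 0.65

Cronbach's alpha = 0.65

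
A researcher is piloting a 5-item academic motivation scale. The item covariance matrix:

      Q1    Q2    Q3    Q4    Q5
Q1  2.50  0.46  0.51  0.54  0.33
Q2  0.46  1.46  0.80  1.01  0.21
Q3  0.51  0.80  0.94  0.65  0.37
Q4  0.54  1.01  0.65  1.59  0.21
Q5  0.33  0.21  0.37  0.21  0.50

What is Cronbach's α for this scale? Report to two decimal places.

α = 0.74

ΣVar(i) = 2.50 + 1.46 + 0.94 + 1.59 + 0.50 = 6.99
Sum of off-diagonal covariances = 5.09
σ²_total = 6.99 + 2 × 5.09 = 17.17
α = (k/(k−1))·(1 − ΣVar(i)/σ²_total) = (5/4)·(1 − 6.99/17.17) = 0.74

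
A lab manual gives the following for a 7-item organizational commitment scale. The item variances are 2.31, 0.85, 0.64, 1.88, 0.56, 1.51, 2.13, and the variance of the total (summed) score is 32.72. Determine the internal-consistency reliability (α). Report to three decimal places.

α = 0.814

ΣVar(i) = 2.31 + 0.85 + 0.64 + 1.88 + 0.56 + 1.51 + 2.13 = 9.88
α = (k/(k−1))·(1 − ΣVar(i)/Var(T)) = (7/6)·(1 − 9.88/32.72) = 0.814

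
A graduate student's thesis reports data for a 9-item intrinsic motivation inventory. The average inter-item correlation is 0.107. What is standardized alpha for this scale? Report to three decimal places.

Standardized α = k·r̄ / (1 + (k−1)·r̄) = 9 × 0.107 / (1 + 8 × 0.107)
  = 0.9630 / 1.8560 = 0.519

α = 0.519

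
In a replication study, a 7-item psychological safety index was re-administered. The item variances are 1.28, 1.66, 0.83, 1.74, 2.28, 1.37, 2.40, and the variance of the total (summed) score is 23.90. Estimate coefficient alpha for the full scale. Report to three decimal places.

Σσ²ᵢ = 1.28 + 1.66 + 0.83 + 1.74 + 2.28 + 1.37 + 2.40 = 11.56
α = (k/(k−1))·(1 − Σσ²ᵢ/σ²_T) = (7/6)·(1 − 11.56/23.90) = 0.602

coefficient alpha = 0.602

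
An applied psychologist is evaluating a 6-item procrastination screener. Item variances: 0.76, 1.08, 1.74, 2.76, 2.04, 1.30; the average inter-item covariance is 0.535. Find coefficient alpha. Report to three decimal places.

coefficient alpha = 0.749

ΣVar(i) = 0.76 + 1.08 + 1.74 + 2.76 + 2.04 + 1.30 = 9.68
Sum of the 15 distinct covariances = 15 × 0.535 = 8.025
σ²_total = ΣVar(i) + 2·Σcov = 9.68 + 2 × 8.025 = 25.730
α = (6/5)·(1 − 9.68/25.730) = 0.749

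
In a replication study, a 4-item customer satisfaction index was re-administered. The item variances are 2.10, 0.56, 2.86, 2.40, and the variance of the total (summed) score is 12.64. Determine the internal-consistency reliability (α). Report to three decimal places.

α = 0.498

sum of item variances = 2.10 + 0.56 + 2.86 + 2.40 = 7.92
α = (k/(k−1))·(1 − sum of item variances/σ²_T) = (4/3)·(1 − 7.92/12.64) = 0.498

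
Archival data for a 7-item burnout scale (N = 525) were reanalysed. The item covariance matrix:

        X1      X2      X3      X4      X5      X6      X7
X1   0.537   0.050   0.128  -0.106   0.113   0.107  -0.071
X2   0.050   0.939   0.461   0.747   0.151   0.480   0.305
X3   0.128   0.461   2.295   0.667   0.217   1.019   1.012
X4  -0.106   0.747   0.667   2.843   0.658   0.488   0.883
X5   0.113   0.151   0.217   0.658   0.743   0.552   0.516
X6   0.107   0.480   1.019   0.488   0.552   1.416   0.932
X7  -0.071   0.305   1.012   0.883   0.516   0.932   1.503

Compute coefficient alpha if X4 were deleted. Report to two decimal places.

coefficient alpha = 0.74

Remaining items: X1, X2, X3, X5, X6, X7 (k = 6).
sum of item variances = 0.537 + 0.939 + 2.295 + 0.743 + 1.416 + 1.503 = 7.433
total variance = 7.433 + 2 × 5.972 = 19.377
α (item deleted) = (6/5)·(1 − 7.433/19.377) = 0.74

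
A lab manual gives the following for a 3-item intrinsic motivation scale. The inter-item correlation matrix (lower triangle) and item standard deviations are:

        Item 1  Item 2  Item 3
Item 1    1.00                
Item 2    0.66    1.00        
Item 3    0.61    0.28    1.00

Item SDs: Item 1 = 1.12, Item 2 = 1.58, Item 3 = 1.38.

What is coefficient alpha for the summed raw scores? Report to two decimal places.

coefficient alpha = 0.74

Σσ²ᵢ = 1.12² + 1.58² + 1.38² = 5.6552
Covariances σ_ij = r_ij · s_i · s_j:
  σ(Item 1,Item 2) = 0.66 × 1.12 × 1.58 = 1.1679
  σ(Item 1,Item 3) = 0.61 × 1.12 × 1.38 = 0.9428
  σ(Item 2,Item 3) = 0.28 × 1.58 × 1.38 = 0.6105
σ²_T = Σσ²ᵢ + 2·Σσ_ij = 5.6552 + 2 × 2.7212 = 11.0976
α = (3/2)·(1 − 5.6552/11.0976) = 0.74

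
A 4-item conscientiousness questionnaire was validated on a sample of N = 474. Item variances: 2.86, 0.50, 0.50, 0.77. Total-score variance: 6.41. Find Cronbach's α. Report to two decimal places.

α = 0.37

Σσ²ᵢ = 2.86 + 0.50 + 0.50 + 0.77 = 4.63
α = (k/(k−1))·(1 − Σσ²ᵢ/σ²_T) = (4/3)·(1 − 4.63/6.41) = 0.37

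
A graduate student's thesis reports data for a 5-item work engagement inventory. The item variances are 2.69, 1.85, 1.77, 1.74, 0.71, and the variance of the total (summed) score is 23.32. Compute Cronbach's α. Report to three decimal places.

ΣVar(i) = 2.69 + 1.85 + 1.77 + 1.74 + 0.71 = 8.76
α = (k/(k−1))·(1 − ΣVar(i)/total variance) = (5/4)·(1 − 8.76/23.32) = 0.780

α = 0.780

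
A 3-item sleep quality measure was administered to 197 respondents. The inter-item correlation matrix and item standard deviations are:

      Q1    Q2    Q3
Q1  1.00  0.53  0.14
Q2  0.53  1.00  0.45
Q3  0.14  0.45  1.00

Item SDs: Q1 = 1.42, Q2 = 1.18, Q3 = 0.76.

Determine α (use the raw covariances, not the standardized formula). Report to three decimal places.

Σσ²ᵢ = 1.42² + 1.18² + 0.76² = 3.9864
Covariances σ_ij = r_ij · s_i · s_j:
  σ(Q1,Q2) = 0.53 × 1.42 × 1.18 = 0.8881
  σ(Q1,Q3) = 0.14 × 1.42 × 0.76 = 0.1511
  σ(Q2,Q3) = 0.45 × 1.18 × 0.76 = 0.4036
σ²_T = Σσ²ᵢ + 2·Σσ_ij = 3.9864 + 2 × 1.4428 = 6.8720
α = (3/2)·(1 − 3.9864/6.8720) = 0.630

α = 0.630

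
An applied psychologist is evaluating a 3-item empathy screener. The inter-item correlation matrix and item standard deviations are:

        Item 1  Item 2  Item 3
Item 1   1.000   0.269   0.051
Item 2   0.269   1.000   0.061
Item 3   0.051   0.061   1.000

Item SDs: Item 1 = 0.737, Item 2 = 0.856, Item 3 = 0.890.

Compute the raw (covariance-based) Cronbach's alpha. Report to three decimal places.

α = 0.292

Σσ²ᵢ = 0.737² + 0.856² + 0.890² = 2.0680
Covariances σ_ij = r_ij · s_i · s_j:
  σ(Item 1,Item 2) = 0.269 × 0.737 × 0.856 = 0.1697
  σ(Item 1,Item 3) = 0.051 × 0.737 × 0.890 = 0.0335
  σ(Item 2,Item 3) = 0.061 × 0.856 × 0.890 = 0.0465
σ²_T = Σσ²ᵢ + 2·Σσ_ij = 2.0680 + 2 × 0.2497 = 2.5674
α = (3/2)·(1 − 2.0680/2.5674) = 0.292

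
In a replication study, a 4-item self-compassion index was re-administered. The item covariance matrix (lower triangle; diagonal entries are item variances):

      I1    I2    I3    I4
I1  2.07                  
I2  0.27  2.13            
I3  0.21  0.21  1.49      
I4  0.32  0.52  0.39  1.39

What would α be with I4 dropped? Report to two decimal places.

Remaining items: I1, I2, I3 (k = 3).
sum of item variances = 2.07 + 2.13 + 1.49 = 5.69
σ²_total = 5.69 + 2 × 0.69 = 7.07
α (item deleted) = (3/2)·(1 − 5.69/7.07) = 0.29

α = 0.29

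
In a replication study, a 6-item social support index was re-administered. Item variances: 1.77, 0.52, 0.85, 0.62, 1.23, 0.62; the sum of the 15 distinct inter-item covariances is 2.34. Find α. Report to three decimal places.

α = 0.546

ΣVar(i) = 1.77 + 0.52 + 0.85 + 0.62 + 1.23 + 0.62 = 5.61
Sum of distinct covariances = 2.34
total variance = ΣVar(i) + 2·Σcov = 5.61 + 2 × 2.34 = 10.29
α = (6/5)·(1 − 5.61/10.29) = 0.546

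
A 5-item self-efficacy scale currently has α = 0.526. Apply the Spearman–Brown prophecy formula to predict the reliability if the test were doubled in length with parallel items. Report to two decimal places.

Length factor m = 2
α' = m·α / (1 + (m−1)·α)
   = 2 × 0.526 / (1 + (2 − 1) × 0.526)
   = 1.0520 / 1.5260 = 0.69

predicted reliability = 0.69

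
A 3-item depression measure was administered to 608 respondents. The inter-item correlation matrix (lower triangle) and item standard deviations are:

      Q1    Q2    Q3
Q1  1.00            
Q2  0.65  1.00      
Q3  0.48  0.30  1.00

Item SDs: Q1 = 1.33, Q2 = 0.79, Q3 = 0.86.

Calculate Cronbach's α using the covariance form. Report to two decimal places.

Σσ²ᵢ = 1.33² + 0.79² + 0.86² = 3.1326
Covariances σ_ij = r_ij · s_i · s_j:
  σ(Q1,Q2) = 0.65 × 1.33 × 0.79 = 0.6830
  σ(Q1,Q3) = 0.48 × 1.33 × 0.86 = 0.5490
  σ(Q2,Q3) = 0.30 × 0.79 × 0.86 = 0.2038
σ²_T = Σσ²ᵢ + 2·Σσ_ij = 3.1326 + 2 × 1.4358 = 6.0042
α = (3/2)·(1 − 3.1326/6.0042) = 0.72

Cronbach's α = 0.72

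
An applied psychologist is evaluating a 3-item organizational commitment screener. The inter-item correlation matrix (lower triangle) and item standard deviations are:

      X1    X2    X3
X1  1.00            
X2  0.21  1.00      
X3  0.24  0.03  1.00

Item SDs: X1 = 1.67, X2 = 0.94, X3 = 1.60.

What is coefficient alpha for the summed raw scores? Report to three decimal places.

α = 0.369

Σσ²ᵢ = 1.67² + 0.94² + 1.60² = 6.2325
Covariances σ_ij = r_ij · s_i · s_j:
  σ(X1,X2) = 0.21 × 1.67 × 0.94 = 0.3297
  σ(X1,X3) = 0.24 × 1.67 × 1.60 = 0.6413
  σ(X2,X3) = 0.03 × 0.94 × 1.60 = 0.0451
σ²_T = Σσ²ᵢ + 2·Σσ_ij = 6.2325 + 2 × 1.0161 = 8.2647
α = (3/2)·(1 − 6.2325/8.2647) = 0.369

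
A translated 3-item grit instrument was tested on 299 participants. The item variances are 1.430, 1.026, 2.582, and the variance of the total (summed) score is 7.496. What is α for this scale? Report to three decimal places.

sum of item variances = 1.430 + 1.026 + 2.582 = 5.038
α = (k/(k−1))·(1 − sum of item variances/Var(T)) = (3/2)·(1 − 5.038/7.496) = 0.492

α = 0.492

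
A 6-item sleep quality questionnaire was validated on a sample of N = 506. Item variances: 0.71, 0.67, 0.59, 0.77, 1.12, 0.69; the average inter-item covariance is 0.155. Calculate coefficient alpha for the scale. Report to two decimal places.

ΣVar(i) = 0.71 + 0.67 + 0.59 + 0.77 + 1.12 + 0.69 = 4.55
Sum of the 15 distinct covariances = 15 × 0.155 = 2.325
Var(T) = ΣVar(i) + 2·Σcov = 4.55 + 2 × 2.325 = 9.200
α = (6/5)·(1 − 4.55/9.200) = 0.61

coefficient alpha = 0.61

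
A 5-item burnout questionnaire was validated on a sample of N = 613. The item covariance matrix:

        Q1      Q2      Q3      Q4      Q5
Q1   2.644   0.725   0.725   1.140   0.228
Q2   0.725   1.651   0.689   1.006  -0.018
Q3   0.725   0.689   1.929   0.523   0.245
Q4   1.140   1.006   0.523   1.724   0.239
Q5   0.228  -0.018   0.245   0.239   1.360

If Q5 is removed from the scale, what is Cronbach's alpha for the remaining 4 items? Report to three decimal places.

Remaining items: Q1, Q2, Q3, Q4 (k = 4).
sum of item variances = 2.644 + 1.651 + 1.929 + 1.724 = 7.948
total variance = 7.948 + 2 × 4.808 = 17.564
α (item deleted) = (4/3)·(1 − 7.948/17.564) = 0.730

α = 0.730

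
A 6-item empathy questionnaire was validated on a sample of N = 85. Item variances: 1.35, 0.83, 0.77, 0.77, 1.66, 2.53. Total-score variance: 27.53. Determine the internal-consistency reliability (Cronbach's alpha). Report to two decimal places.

Σσ²ᵢ = 1.35 + 0.83 + 0.77 + 0.77 + 1.66 + 2.53 = 7.91
α = (k/(k−1))·(1 − Σσ²ᵢ/total variance) = (6/5)·(1 − 7.91/27.53) = 0.86

Cronbach's alpha = 0.86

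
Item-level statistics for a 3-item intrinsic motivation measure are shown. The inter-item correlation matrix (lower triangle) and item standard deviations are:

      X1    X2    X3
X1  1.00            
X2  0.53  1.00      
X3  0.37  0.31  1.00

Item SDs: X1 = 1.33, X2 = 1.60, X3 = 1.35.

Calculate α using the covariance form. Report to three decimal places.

Σσ²ᵢ = 1.33² + 1.60² + 1.35² = 6.1514
Covariances σ_ij = r_ij · s_i · s_j:
  σ(X1,X2) = 0.53 × 1.33 × 1.60 = 1.1278
  σ(X1,X3) = 0.37 × 1.33 × 1.35 = 0.6643
  σ(X2,X3) = 0.31 × 1.60 × 1.35 = 0.6696
σ²_T = Σσ²ᵢ + 2·Σσ_ij = 6.1514 + 2 × 2.4617 = 11.0748
α = (3/2)·(1 − 6.1514/11.0748) = 0.667

α = 0.667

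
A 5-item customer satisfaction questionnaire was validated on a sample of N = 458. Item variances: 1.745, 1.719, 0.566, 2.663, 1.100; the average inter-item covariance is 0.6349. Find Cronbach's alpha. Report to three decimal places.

Cronbach's alpha = 0.775

ΣVar(i) = 1.745 + 1.719 + 0.566 + 2.663 + 1.100 = 7.793
Sum of the 10 distinct covariances = 10 × 0.6349 = 6.3490
Var(T) = ΣVar(i) + 2·Σcov = 7.793 + 2 × 6.3490 = 20.4910
α = (5/4)·(1 − 7.793/20.4910) = 0.775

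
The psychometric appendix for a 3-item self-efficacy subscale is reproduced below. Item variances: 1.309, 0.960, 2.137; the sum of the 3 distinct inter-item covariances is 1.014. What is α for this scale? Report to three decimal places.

α = 0.473

ΣVar(i) = 1.309 + 0.960 + 2.137 = 4.406
Sum of distinct covariances = 1.014
σ²_total = ΣVar(i) + 2·Σcov = 4.406 + 2 × 1.014 = 6.434
α = (3/2)·(1 − 4.406/6.434) = 0.473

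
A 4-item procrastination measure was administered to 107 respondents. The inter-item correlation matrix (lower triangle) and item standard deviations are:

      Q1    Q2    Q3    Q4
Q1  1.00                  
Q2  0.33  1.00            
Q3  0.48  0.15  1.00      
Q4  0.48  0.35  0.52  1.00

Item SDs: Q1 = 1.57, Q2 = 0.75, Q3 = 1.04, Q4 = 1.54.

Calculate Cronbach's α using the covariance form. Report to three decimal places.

α = 0.710

Σσ²ᵢ = 1.57² + 0.75² + 1.04² + 1.54² = 6.4806
Covariances σ_ij = r_ij · s_i · s_j:
  σ(Q1,Q2) = 0.33 × 1.57 × 0.75 = 0.3886
  σ(Q1,Q3) = 0.48 × 1.57 × 1.04 = 0.7837
  σ(Q1,Q4) = 0.48 × 1.57 × 1.54 = 1.1605
  σ(Q2,Q3) = 0.15 × 0.75 × 1.04 = 0.1170
  σ(Q2,Q4) = 0.35 × 0.75 × 1.54 = 0.4042
  σ(Q3,Q4) = 0.52 × 1.04 × 1.54 = 0.8328
σ²_T = Σσ²ᵢ + 2·Σσ_ij = 6.4806 + 2 × 3.6868 = 13.8542
α = (4/3)·(1 − 6.4806/13.8542) = 0.710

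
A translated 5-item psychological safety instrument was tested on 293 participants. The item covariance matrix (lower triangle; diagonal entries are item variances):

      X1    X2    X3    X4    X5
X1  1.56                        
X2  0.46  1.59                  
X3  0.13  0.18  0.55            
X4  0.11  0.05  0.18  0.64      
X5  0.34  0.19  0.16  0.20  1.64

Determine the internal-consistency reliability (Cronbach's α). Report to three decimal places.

Cronbach's α = 0.501

Σσᵢ² = 1.56 + 1.59 + 0.55 + 0.64 + 1.64 = 5.98
Sum of the distinct covariances = 2.00
Var(T) = 5.98 + 2 × 2.00 = 9.98
α = (k/(k−1))·(1 − Σσᵢ²/Var(T)) = (5/4)·(1 − 5.98/9.98) = 0.501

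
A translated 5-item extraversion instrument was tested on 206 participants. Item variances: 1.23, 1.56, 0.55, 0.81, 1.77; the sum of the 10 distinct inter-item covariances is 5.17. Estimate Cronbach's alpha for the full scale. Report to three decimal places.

sum of item variances = 1.23 + 1.56 + 0.55 + 0.81 + 1.77 = 5.92
Sum of distinct covariances = 5.17
Var(T) = sum of item variances + 2·Σcov = 5.92 + 2 × 5.17 = 16.26
α = (5/4)·(1 − 5.92/16.26) = 0.795

Cronbach's alpha = 0.795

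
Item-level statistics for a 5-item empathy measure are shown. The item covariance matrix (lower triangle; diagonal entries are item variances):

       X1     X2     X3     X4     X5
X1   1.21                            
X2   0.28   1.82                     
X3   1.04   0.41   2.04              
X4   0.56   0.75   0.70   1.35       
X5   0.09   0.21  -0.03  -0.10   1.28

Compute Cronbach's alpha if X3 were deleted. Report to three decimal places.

Remaining items: X1, X2, X4, X5 (k = 4).
Σσᵢ² = 1.21 + 1.82 + 1.35 + 1.28 = 5.66
total variance = 5.66 + 2 × 1.79 = 9.24
α (item deleted) = (4/3)·(1 − 5.66/9.24) = 0.517

α = 0.517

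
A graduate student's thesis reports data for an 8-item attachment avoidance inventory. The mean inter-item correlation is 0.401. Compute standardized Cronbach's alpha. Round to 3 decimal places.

Standardized α = k·r̄ / (1 + (k−1)·r̄) = 8 × 0.401 / (1 + 7 × 0.401)
  = 3.2080 / 3.8070 = 0.843

standardized Cronbach's alpha = 0.843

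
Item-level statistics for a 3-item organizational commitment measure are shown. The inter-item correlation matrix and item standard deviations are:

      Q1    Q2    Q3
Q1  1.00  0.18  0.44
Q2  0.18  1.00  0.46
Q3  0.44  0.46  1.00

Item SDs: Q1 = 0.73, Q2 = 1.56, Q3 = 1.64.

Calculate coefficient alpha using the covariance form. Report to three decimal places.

Σσ²ᵢ = 0.73² + 1.56² + 1.64² = 5.6561
Covariances σ_ij = r_ij · s_i · s_j:
  σ(Q1,Q2) = 0.18 × 0.73 × 1.56 = 0.2050
  σ(Q1,Q3) = 0.44 × 0.73 × 1.64 = 0.5268
  σ(Q2,Q3) = 0.46 × 1.56 × 1.64 = 1.1769
σ²_T = Σσ²ᵢ + 2·Σσ_ij = 5.6561 + 2 × 1.9087 = 9.4735
α = (3/2)·(1 − 5.6561/9.4735) = 0.604

α = 0.604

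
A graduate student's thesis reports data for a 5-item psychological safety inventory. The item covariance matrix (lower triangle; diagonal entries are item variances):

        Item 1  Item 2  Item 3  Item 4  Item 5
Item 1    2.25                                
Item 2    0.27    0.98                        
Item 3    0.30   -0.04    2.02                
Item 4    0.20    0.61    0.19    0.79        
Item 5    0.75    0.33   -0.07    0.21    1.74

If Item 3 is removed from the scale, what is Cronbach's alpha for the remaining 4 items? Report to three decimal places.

Remaining items: Item 1, Item 2, Item 4, Item 5 (k = 4).
ΣVar(i) = 2.25 + 0.98 + 0.79 + 1.74 = 5.76
σ²_total = 5.76 + 2 × 2.37 = 10.50
α (item deleted) = (4/3)·(1 − 5.76/10.50) = 0.602

Cronbach's alpha = 0.602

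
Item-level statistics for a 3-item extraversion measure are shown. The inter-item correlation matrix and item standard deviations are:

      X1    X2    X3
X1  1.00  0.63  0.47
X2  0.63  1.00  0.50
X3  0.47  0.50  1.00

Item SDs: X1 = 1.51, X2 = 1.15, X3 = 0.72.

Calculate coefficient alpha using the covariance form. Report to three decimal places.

α = 0.742

Σσ²ᵢ = 1.51² + 1.15² + 0.72² = 4.1210
Covariances σ_ij = r_ij · s_i · s_j:
  σ(X1,X2) = 0.63 × 1.51 × 1.15 = 1.0940
  σ(X1,X3) = 0.47 × 1.51 × 0.72 = 0.5110
  σ(X2,X3) = 0.50 × 1.15 × 0.72 = 0.4140
σ²_T = Σσ²ᵢ + 2·Σσ_ij = 4.1210 + 2 × 2.0190 = 8.1590
α = (3/2)·(1 − 4.1210/8.1590) = 0.742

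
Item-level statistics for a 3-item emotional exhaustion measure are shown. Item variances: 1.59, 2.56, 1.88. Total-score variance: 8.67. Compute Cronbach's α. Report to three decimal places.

ΣVar(i) = 1.59 + 2.56 + 1.88 = 6.03
α = (k/(k−1))·(1 − ΣVar(i)/σ²_total) = (3/2)·(1 − 6.03/8.67) = 0.457

Cronbach's α = 0.457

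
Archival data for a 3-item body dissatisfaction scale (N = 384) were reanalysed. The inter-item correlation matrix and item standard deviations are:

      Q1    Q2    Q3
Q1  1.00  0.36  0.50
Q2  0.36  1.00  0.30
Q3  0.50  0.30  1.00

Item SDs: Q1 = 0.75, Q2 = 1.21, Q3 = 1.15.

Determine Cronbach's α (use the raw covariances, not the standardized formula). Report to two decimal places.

α = 0.62

Σσ²ᵢ = 0.75² + 1.21² + 1.15² = 3.3491
Covariances σ_ij = r_ij · s_i · s_j:
  σ(Q1,Q2) = 0.36 × 0.75 × 1.21 = 0.3267
  σ(Q1,Q3) = 0.50 × 0.75 × 1.15 = 0.4312
  σ(Q2,Q3) = 0.30 × 1.21 × 1.15 = 0.4174
σ²_T = Σσ²ᵢ + 2·Σσ_ij = 3.3491 + 2 × 1.1753 = 5.6997
α = (3/2)·(1 − 3.3491/5.6997) = 0.62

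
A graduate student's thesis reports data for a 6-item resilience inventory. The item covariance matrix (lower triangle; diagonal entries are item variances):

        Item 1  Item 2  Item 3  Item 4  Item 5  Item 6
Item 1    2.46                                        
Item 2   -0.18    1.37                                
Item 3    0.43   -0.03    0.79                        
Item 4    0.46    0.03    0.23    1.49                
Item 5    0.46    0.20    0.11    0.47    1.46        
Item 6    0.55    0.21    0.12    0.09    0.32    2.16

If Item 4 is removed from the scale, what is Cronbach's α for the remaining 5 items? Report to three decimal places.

Remaining items: Item 1, Item 2, Item 3, Item 5, Item 6 (k = 5).
sum of item variances = 2.46 + 1.37 + 0.79 + 1.46 + 2.16 = 8.24
Var(T) = 8.24 + 2 × 2.19 = 12.62
α (item deleted) = (5/4)·(1 − 8.24/12.62) = 0.434

Cronbach's α = 0.434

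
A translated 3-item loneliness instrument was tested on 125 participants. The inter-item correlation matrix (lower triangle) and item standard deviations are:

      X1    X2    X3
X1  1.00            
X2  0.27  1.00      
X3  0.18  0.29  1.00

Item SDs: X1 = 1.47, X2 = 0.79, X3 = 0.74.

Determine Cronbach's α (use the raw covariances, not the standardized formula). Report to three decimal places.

Cronbach's α = 0.434

Σσ²ᵢ = 1.47² + 0.79² + 0.74² = 3.3326
Covariances σ_ij = r_ij · s_i · s_j:
  σ(X1,X2) = 0.27 × 1.47 × 0.79 = 0.3136
  σ(X1,X3) = 0.18 × 1.47 × 0.74 = 0.1958
  σ(X2,X3) = 0.29 × 0.79 × 0.74 = 0.1695
σ²_T = Σσ²ᵢ + 2·Σσ_ij = 3.3326 + 2 × 0.6789 = 4.6904
α = (3/2)·(1 − 3.3326/4.6904) = 0.434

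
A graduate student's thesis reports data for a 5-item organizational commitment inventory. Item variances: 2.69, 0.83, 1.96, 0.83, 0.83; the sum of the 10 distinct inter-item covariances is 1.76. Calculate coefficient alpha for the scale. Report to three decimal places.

α = 0.413

Σσ²ᵢ = 2.69 + 0.83 + 1.96 + 0.83 + 0.83 = 7.14
Sum of distinct covariances = 1.76
σ²_total = Σσ²ᵢ + 2·Σcov = 7.14 + 2 × 1.76 = 10.66
α = (5/4)·(1 − 7.14/10.66) = 0.413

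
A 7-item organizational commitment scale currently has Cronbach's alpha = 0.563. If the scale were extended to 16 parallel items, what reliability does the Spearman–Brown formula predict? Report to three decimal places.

predicted reliability = 0.746

Length factor m = 16/7 = 2.2857
α' = m·α / (1 + (m−1)·α)
   = 16/7 × 0.563 / (1 + (16/7 − 1) × 0.563)
   = 1.2869 / 1.7239 = 0.746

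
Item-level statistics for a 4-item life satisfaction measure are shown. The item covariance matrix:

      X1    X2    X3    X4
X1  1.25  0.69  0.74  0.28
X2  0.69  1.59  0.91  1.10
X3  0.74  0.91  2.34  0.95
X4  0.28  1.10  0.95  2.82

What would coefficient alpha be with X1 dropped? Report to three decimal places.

coefficient alpha = 0.701

Remaining items: X2, X3, X4 (k = 3).
Σσᵢ² = 1.59 + 2.34 + 2.82 = 6.75
σ²_T = 6.75 + 2 × 2.96 = 12.67
α (item deleted) = (3/2)·(1 − 6.75/12.67) = 0.701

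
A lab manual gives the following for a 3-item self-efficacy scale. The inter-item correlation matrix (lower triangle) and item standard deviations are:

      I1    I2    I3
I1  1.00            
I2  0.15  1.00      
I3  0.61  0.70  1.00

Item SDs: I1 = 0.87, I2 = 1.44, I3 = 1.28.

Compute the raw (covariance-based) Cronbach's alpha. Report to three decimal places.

Σσ²ᵢ = 0.87² + 1.44² + 1.28² = 4.4689
Covariances σ_ij = r_ij · s_i · s_j:
  σ(I1,I2) = 0.15 × 0.87 × 1.44 = 0.1879
  σ(I1,I3) = 0.61 × 0.87 × 1.28 = 0.6793
  σ(I2,I3) = 0.70 × 1.44 × 1.28 = 1.2902
σ²_T = Σσ²ᵢ + 2·Σσ_ij = 4.4689 + 2 × 2.1574 = 8.7837
α = (3/2)·(1 − 4.4689/8.7837) = 0.737

Cronbach's alpha = 0.737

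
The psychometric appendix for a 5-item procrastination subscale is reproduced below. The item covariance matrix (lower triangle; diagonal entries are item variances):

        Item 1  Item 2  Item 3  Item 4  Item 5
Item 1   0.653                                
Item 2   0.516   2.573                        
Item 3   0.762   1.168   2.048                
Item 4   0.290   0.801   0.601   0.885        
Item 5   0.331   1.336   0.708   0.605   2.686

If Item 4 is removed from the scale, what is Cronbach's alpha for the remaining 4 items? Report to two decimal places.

Remaining items: Item 1, Item 2, Item 3, Item 5 (k = 4).
Σσ²ᵢ = 0.653 + 2.573 + 2.048 + 2.686 = 7.960
σ²_T = 7.960 + 2 × 4.821 = 17.602
α (item deleted) = (4/3)·(1 − 7.960/17.602) = 0.73

α = 0.73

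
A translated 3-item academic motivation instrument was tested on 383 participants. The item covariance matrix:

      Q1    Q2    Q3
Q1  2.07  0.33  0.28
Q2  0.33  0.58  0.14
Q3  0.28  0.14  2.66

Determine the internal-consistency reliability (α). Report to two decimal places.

α = 0.33

ΣVar(i) = 2.07 + 0.58 + 2.66 = 5.31
Σ_{i<j} σ_ij = 0.75
σ²_total = 5.31 + 2 × 0.75 = 6.81
α = (k/(k−1))·(1 − ΣVar(i)/σ²_total) = (3/2)·(1 − 5.31/6.81) = 0.33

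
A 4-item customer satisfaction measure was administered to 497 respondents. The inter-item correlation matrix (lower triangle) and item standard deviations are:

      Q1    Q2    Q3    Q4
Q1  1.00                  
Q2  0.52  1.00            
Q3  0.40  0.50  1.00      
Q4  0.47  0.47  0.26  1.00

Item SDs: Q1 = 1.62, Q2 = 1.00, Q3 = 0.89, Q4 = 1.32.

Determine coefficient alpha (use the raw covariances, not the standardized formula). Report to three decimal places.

Σσ²ᵢ = 1.62² + 1.00² + 0.89² + 1.32² = 6.1589
Covariances σ_ij = r_ij · s_i · s_j:
  σ(Q1,Q2) = 0.52 × 1.62 × 1.00 = 0.8424
  σ(Q1,Q3) = 0.40 × 1.62 × 0.89 = 0.5767
  σ(Q1,Q4) = 0.47 × 1.62 × 1.32 = 1.0050
  σ(Q2,Q3) = 0.50 × 1.00 × 0.89 = 0.4450
  σ(Q2,Q4) = 0.47 × 1.00 × 1.32 = 0.6204
  σ(Q3,Q4) = 0.26 × 0.89 × 1.32 = 0.3054
σ²_T = Σσ²ᵢ + 2·Σσ_ij = 6.1589 + 2 × 3.7949 = 13.7487
α = (4/3)·(1 − 6.1589/13.7487) = 0.736

coefficient alpha = 0.736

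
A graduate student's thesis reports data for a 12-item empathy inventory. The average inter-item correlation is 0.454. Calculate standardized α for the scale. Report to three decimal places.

standardized α = 0.909

Standardized α = k·r̄ / (1 + (k−1)·r̄) = 12 × 0.454 / (1 + 11 × 0.454)
  = 5.4480 / 5.9940 = 0.909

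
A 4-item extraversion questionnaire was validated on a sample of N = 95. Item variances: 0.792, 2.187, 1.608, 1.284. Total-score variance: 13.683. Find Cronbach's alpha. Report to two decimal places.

α = 0.76

Σσ²ᵢ = 0.792 + 2.187 + 1.608 + 1.284 = 5.871
α = (k/(k−1))·(1 − Σσ²ᵢ/σ²_T) = (4/3)·(1 − 5.871/13.683) = 0.76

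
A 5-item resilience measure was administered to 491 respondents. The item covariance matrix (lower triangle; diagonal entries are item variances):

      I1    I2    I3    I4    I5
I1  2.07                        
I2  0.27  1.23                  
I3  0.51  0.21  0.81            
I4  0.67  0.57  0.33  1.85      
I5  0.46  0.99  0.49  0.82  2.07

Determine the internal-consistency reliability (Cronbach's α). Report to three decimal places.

α = 0.712

Σσᵢ² = 2.07 + 1.23 + 0.81 + 1.85 + 2.07 = 8.03
Sum of the distinct covariances = 5.32
total variance = 8.03 + 2 × 5.32 = 18.67
α = (k/(k−1))·(1 − Σσᵢ²/total variance) = (5/4)·(1 − 8.03/18.67) = 0.712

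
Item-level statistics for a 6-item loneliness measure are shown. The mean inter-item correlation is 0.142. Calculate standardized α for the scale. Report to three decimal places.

standardized α = 0.498

Standardized α = k·r̄ / (1 + (k−1)·r̄) = 6 × 0.142 / (1 + 5 × 0.142)
  = 0.8520 / 1.7100 = 0.498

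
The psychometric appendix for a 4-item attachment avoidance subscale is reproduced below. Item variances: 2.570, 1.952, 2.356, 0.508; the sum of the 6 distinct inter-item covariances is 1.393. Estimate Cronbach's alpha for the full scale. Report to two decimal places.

Σσ²ᵢ = 2.570 + 1.952 + 2.356 + 0.508 = 7.386
Sum of distinct covariances = 1.393
Var(T) = Σσ²ᵢ + 2·Σcov = 7.386 + 2 × 1.393 = 10.172
α = (4/3)·(1 − 7.386/10.172) = 0.37

α = 0.37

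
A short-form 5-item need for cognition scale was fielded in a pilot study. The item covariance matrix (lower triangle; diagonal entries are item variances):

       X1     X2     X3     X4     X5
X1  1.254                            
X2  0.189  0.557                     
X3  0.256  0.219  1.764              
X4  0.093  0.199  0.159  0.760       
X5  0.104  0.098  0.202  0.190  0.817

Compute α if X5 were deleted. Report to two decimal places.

Remaining items: X1, X2, X3, X4 (k = 4).
ΣVar(i) = 1.254 + 0.557 + 1.764 + 0.760 = 4.335
σ²_T = 4.335 + 2 × 1.115 = 6.565
α (item deleted) = (4/3)·(1 − 4.335/6.565) = 0.45

α = 0.45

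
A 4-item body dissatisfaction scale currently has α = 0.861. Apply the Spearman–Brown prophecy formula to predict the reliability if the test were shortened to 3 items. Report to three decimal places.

predicted reliability = 0.823

Length factor m = 3/4 = 0.7500
α' = m·α / (1 − (1−m)·α)
   = 3/4 × 0.861 / (1 − (1 − 3/4) × 0.861)
   = 0.6458 / 0.7848 = 0.823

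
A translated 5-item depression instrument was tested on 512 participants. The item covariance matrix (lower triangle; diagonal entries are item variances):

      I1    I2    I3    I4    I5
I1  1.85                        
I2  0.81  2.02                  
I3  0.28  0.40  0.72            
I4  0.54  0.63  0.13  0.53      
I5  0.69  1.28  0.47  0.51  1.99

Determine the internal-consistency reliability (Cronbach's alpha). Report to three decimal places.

ΣVar(i) = 1.85 + 2.02 + 0.72 + 0.53 + 1.99 = 7.11
Sum of off-diagonal covariances = 5.74
Var(T) = 7.11 + 2 × 5.74 = 18.59
α = (k/(k−1))·(1 − ΣVar(i)/Var(T)) = (5/4)·(1 − 7.11/18.59) = 0.772

α = 0.772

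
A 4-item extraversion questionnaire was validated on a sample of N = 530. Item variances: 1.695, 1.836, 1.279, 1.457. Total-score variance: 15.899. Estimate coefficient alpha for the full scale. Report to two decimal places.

Σσᵢ² = 1.695 + 1.836 + 1.279 + 1.457 = 6.267
α = (k/(k−1))·(1 − Σσᵢ²/σ²_T) = (4/3)·(1 − 6.267/15.899) = 0.81

coefficient alpha = 0.81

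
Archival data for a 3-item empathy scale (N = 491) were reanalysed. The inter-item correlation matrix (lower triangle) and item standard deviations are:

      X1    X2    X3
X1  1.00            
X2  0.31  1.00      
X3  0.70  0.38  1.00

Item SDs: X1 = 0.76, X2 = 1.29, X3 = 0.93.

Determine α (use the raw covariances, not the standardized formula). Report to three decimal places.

Σσ²ᵢ = 0.76² + 1.29² + 0.93² = 3.1066
Covariances σ_ij = r_ij · s_i · s_j:
  σ(X1,X2) = 0.31 × 0.76 × 1.29 = 0.3039
  σ(X1,X3) = 0.70 × 0.76 × 0.93 = 0.4948
  σ(X2,X3) = 0.38 × 1.29 × 0.93 = 0.4559
σ²_T = Σσ²ᵢ + 2·Σσ_ij = 3.1066 + 2 × 1.2546 = 5.6158
α = (3/2)·(1 − 3.1066/5.6158) = 0.670

α = 0.670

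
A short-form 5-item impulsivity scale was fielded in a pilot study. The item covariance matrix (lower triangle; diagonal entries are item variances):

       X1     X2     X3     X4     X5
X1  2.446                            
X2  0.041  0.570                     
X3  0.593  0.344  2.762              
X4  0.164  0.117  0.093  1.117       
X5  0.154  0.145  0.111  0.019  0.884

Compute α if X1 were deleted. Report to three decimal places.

α = 0.316

Remaining items: X2, X3, X4, X5 (k = 4).
Σσ²ᵢ = 0.570 + 2.762 + 1.117 + 0.884 = 5.333
σ²_T = 5.333 + 2 × 0.829 = 6.991
α (item deleted) = (4/3)·(1 − 5.333/6.991) = 0.316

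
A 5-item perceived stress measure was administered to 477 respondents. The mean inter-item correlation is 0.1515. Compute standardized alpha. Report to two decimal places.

Standardized α = k·r̄ / (1 + (k−1)·r̄) = 5 × 0.1515 / (1 + 4 × 0.1515)
  = 0.7575 / 1.6060 = 0.47

standardized alpha = 0.47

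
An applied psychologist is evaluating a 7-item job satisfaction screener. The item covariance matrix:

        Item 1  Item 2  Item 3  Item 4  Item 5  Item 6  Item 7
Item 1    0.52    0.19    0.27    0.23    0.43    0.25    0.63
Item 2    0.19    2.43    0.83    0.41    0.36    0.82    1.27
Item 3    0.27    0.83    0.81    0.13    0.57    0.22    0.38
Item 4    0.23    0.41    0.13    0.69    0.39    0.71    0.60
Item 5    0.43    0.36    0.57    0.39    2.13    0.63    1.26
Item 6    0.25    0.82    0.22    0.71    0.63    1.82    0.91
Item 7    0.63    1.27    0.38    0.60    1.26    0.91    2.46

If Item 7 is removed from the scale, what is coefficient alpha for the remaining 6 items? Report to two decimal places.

Remaining items: Item 1, Item 2, Item 3, Item 4, Item 5, Item 6 (k = 6).
sum of item variances = 0.52 + 2.43 + 0.81 + 0.69 + 2.13 + 1.82 = 8.40
σ²_total = 8.40 + 2 × 6.44 = 21.28
α (item deleted) = (6/5)·(1 − 8.40/21.28) = 0.73

coefficient alpha = 0.73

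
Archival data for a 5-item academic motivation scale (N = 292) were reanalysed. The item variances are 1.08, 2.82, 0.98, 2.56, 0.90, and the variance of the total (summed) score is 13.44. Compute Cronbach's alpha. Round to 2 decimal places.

Σσ²ᵢ = 1.08 + 2.82 + 0.98 + 2.56 + 0.90 = 8.34
α = (k/(k−1))·(1 − Σσ²ᵢ/Var(T)) = (5/4)·(1 − 8.34/13.44) = 0.47

Cronbach's alpha = 0.47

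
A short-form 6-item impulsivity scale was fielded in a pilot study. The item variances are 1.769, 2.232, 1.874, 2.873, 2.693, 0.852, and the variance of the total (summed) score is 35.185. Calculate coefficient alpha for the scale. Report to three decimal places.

α = 0.781

Σσᵢ² = 1.769 + 2.232 + 1.874 + 2.873 + 2.693 + 0.852 = 12.293
α = (k/(k−1))·(1 − Σσᵢ²/total variance) = (6/5)·(1 − 12.293/35.185) = 0.781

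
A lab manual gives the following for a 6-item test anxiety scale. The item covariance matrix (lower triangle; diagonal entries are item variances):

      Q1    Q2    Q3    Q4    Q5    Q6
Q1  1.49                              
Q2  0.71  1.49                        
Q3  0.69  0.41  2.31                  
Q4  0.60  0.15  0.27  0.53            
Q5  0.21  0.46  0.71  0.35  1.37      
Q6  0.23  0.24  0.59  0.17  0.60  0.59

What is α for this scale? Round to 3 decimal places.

sum of item variances = 1.49 + 1.49 + 2.31 + 0.53 + 1.37 + 0.59 = 7.78
Sum of the distinct covariances = 6.39
Var(T) = 7.78 + 2 × 6.39 = 20.56
α = (k/(k−1))·(1 − sum of item variances/Var(T)) = (6/5)·(1 − 7.78/20.56) = 0.746

α = 0.746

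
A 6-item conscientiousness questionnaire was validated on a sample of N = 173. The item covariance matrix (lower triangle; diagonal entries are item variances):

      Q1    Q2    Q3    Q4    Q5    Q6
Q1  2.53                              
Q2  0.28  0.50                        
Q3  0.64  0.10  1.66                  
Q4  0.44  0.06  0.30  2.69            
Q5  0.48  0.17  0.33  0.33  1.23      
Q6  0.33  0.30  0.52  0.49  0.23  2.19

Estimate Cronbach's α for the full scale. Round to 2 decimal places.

Σσᵢ² = 2.53 + 0.50 + 1.66 + 2.69 + 1.23 + 2.19 = 10.80
Sum of the distinct covariances = 5.00
Var(T) = 10.80 + 2 × 5.00 = 20.80
α = (k/(k−1))·(1 − Σσᵢ²/Var(T)) = (6/5)·(1 − 10.80/20.80) = 0.58

Cronbach's α = 0.58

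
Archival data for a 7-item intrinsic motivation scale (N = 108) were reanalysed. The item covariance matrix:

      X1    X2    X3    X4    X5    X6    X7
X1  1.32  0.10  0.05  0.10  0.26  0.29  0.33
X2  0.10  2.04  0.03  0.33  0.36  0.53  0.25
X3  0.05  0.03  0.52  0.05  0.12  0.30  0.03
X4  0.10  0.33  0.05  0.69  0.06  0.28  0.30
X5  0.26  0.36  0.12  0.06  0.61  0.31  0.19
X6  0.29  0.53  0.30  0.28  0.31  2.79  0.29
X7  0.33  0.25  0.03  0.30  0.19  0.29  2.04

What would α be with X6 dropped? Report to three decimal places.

Remaining items: X1, X2, X3, X4, X5, X7 (k = 6).
Σσᵢ² = 1.32 + 2.04 + 0.52 + 0.69 + 0.61 + 2.04 = 7.22
σ²_total = 7.22 + 2 × 2.56 = 12.34
α (item deleted) = (6/5)·(1 − 7.22/12.34) = 0.498

α = 0.498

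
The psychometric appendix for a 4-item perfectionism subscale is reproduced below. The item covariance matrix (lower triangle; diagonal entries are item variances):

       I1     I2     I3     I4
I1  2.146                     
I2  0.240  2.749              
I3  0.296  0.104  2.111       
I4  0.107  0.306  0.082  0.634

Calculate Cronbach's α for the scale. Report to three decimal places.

Σσ²ᵢ = 2.146 + 2.749 + 2.111 + 0.634 = 7.640
Sum of the distinct covariances = 1.135
total variance = 7.640 + 2 × 1.135 = 9.910
α = (k/(k−1))·(1 − Σσ²ᵢ/total variance) = (4/3)·(1 − 7.640/9.910) = 0.305

α = 0.305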